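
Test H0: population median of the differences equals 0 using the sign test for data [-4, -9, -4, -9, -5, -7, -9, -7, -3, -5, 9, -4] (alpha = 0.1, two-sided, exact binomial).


Step 1: Discard zero differences. Original n = 12; n_eff = number of nonzero differences = 12.
Nonzero differences (with sign): -4, -9, -4, -9, -5, -7, -9, -7, -3, -5, +9, -4
Step 2: Count signs: positive = 1, negative = 11.
Step 3: Under H0: P(positive) = 0.5, so the number of positives S ~ Bin(12, 0.5).
Step 4: Two-sided exact p-value = sum of Bin(12,0.5) probabilities at or below the observed probability = 0.006348.
Step 5: alpha = 0.1. reject H0.

n_eff = 12, pos = 1, neg = 11, p = 0.006348, reject H0.


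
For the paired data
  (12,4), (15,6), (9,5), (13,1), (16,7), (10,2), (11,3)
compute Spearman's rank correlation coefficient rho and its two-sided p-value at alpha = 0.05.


Step 1: Rank x and y separately (midranks; no ties here).
rank(x): 12->4, 15->6, 9->1, 13->5, 16->7, 10->2, 11->3
rank(y): 4->4, 6->6, 5->5, 1->1, 7->7, 2->2, 3->3
Step 2: d_i = R_x(i) - R_y(i); compute d_i^2.
  (4-4)^2=0, (6-6)^2=0, (1-5)^2=16, (5-1)^2=16, (7-7)^2=0, (2-2)^2=0, (3-3)^2=0
sum(d^2) = 32.
Step 3: rho = 1 - 6*32 / (7*(7^2 - 1)) = 1 - 192/336 = 0.428571.
Step 4: Under H0, t = rho * sqrt((n-2)/(1-rho^2)) = 1.0607 ~ t(5).
Step 5: Two-sided p-value from the t-distribution with 5 df = 0.337368.
Step 6: alpha = 0.05. fail to reject H0.

rho = 0.4286, p = 0.337368, fail to reject H0 at alpha = 0.05.


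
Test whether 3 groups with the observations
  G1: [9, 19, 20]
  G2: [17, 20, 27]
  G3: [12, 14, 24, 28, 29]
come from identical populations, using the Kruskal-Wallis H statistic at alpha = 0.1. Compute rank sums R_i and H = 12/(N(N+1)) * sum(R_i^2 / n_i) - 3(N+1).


Step 1: Combine all N = 11 observations and assign midranks.
sorted (value, group, rank): (9,G1,1), (12,G3,2), (14,G3,3), (17,G2,4), (19,G1,5), (20,G1,6.5), (20,G2,6.5), (24,G3,8), (27,G2,9), (28,G3,10), (29,G3,11)
Step 2: Sum ranks within each group.
R_1 = 12.5 (n_1 = 3)
R_2 = 19.5 (n_2 = 3)
R_3 = 34 (n_3 = 5)
Step 3: H = 12/(N(N+1)) * sum(R_i^2/n_i) - 3(N+1)
     = 12/(11*12) * (12.5^2/3 + 19.5^2/3 + 34^2/5) - 3*12
     = 0.090909 * 410.033 - 36
     = 1.275758.
Step 4: Ties present; correction factor C = 1 - 6/(11^3 - 11) = 0.995455. Corrected H = 1.275758 / 0.995455 = 1.281583.
Step 5: Under H0, H ~ chi^2(2); p-value = 0.526875.
Step 6: alpha = 0.1. fail to reject H0.

H = 1.2816, df = 2, p = 0.526875, fail to reject H0.


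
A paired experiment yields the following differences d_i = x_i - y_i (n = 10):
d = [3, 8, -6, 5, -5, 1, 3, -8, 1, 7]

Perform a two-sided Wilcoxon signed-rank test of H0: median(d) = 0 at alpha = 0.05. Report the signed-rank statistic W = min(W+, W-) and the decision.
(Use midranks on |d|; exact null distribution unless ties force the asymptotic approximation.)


Step 1: Drop any zero differences (none here) and take |d_i|.
|d| = [3, 8, 6, 5, 5, 1, 3, 8, 1, 7]
Step 2: Midrank |d_i| (ties get averaged ranks).
ranks: |3|->3.5, |8|->9.5, |6|->7, |5|->5.5, |5|->5.5, |1|->1.5, |3|->3.5, |8|->9.5, |1|->1.5, |7|->8
Step 3: Attach original signs; sum ranks with positive sign and with negative sign.
W+ = 3.5 + 9.5 + 5.5 + 1.5 + 3.5 + 1.5 + 8 = 33
W- = 7 + 5.5 + 9.5 = 22
(Check: W+ + W- = 55 should equal n(n+1)/2 = 55.)
Step 4: Test statistic W = min(W+, W-) = 22.
Step 5: Ties in |d|, so use the tie-corrected normal approximation.
        E[W] = n(n+1)/4 = 10*11/4 = 27.5.
        Tie groups: |d|=1 (t=2), |d|=3 (t=2), |d|=5 (t=2), |d|=8 (t=2); sum(t^3 - t) = 24.
        Var[W] = n(n+1)(2n+1)/24 - sum(t^3-t)/48 = 2310/24 - 24/48 = 95.75.
        z = (W - E[W]) / sqrt(Var[W]) = (22 - 27.5) / 9.7852 = -0.5621.
        Two-sided p = 2*Phi(z) = 0.574066.
Step 6: alpha = 0.05. fail to reject H0.

W+ = 33, W- = 22, W = min = 22, p = 0.574066, fail to reject H0.


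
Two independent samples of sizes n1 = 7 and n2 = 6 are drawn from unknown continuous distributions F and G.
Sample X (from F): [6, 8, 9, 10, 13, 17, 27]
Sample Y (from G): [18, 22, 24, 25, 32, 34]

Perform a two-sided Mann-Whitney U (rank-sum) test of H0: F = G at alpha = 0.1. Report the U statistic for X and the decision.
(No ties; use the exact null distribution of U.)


Step 1: Combine and sort all 13 observations; assign midranks.
sorted (value, group): (6,X), (8,X), (9,X), (10,X), (13,X), (17,X), (18,Y), (22,Y), (24,Y), (25,Y), (27,X), (32,Y), (34,Y)
ranks: 6->1, 8->2, 9->3, 10->4, 13->5, 17->6, 18->7, 22->8, 24->9, 25->10, 27->11, 32->12, 34->13
Step 2: Rank sum for X: R1 = 1 + 2 + 3 + 4 + 5 + 6 + 11 = 32.
Step 3: U_X = R1 - n1(n1+1)/2 = 32 - 7*8/2 = 32 - 28 = 4.
       U_Y = n1*n2 - U_X = 42 - 4 = 38.
Step 4: No ties, so the exact null distribution of U (based on enumerating the C(13,7) = 1716 equally likely rank assignments) gives the two-sided p-value.
Step 5: p-value = 0.013986; compare to alpha = 0.1. reject H0.

U_X = 4, p = 0.013986, reject H0 at alpha = 0.1.


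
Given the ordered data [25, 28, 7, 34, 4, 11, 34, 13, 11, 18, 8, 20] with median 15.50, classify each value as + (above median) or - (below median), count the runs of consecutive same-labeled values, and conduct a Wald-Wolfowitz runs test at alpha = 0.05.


Step 1: Compute median = 15.50; label A = above, B = below.
Labels in order: AABABBABBABA  (n_A = 6, n_B = 6)
Step 2: Count runs R = 9.
Step 3: Under H0 (random ordering), E[R] = 2*n_A*n_B/(n_A+n_B) + 1 = 2*6*6/12 + 1 = 7.0000.
        Var[R] = 2*n_A*n_B*(2*n_A*n_B - n_A - n_B) / ((n_A+n_B)^2 * (n_A+n_B-1)) = 4320/1584 = 2.7273.
        SD[R] = 1.6514.
Step 4: Continuity-corrected z = (R - 0.5 - E[R]) / SD[R] = (9 - 0.5 - 7.0000) / 1.6514 = 0.9083.
Step 5: Two-sided p-value via normal approximation = 2*(1 - Phi(|z|)) = 0.363722.
Step 6: alpha = 0.05. fail to reject H0.

R = 9, z = 0.9083, p = 0.363722, fail to reject H0.


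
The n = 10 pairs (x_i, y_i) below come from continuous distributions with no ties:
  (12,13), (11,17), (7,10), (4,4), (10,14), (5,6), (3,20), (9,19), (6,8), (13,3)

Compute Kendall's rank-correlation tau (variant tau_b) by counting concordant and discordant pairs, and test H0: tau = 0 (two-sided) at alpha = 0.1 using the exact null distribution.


Step 1: Enumerate the 45 unordered pairs (i,j) with i<j and classify each by sign(x_j-x_i) * sign(y_j-y_i).
  (1,2):dx=-1,dy=+4->D; (1,3):dx=-5,dy=-3->C; (1,4):dx=-8,dy=-9->C; (1,5):dx=-2,dy=+1->D
  (1,6):dx=-7,dy=-7->C; (1,7):dx=-9,dy=+7->D; (1,8):dx=-3,dy=+6->D; (1,9):dx=-6,dy=-5->C
  (1,10):dx=+1,dy=-10->D; (2,3):dx=-4,dy=-7->C; (2,4):dx=-7,dy=-13->C; (2,5):dx=-1,dy=-3->C
  (2,6):dx=-6,dy=-11->C; (2,7):dx=-8,dy=+3->D; (2,8):dx=-2,dy=+2->D; (2,9):dx=-5,dy=-9->C
  (2,10):dx=+2,dy=-14->D; (3,4):dx=-3,dy=-6->C; (3,5):dx=+3,dy=+4->C; (3,6):dx=-2,dy=-4->C
  (3,7):dx=-4,dy=+10->D; (3,8):dx=+2,dy=+9->C; (3,9):dx=-1,dy=-2->C; (3,10):dx=+6,dy=-7->D
  (4,5):dx=+6,dy=+10->C; (4,6):dx=+1,dy=+2->C; (4,7):dx=-1,dy=+16->D; (4,8):dx=+5,dy=+15->C
  (4,9):dx=+2,dy=+4->C; (4,10):dx=+9,dy=-1->D; (5,6):dx=-5,dy=-8->C; (5,7):dx=-7,dy=+6->D
  (5,8):dx=-1,dy=+5->D; (5,9):dx=-4,dy=-6->C; (5,10):dx=+3,dy=-11->D; (6,7):dx=-2,dy=+14->D
  (6,8):dx=+4,dy=+13->C; (6,9):dx=+1,dy=+2->C; (6,10):dx=+8,dy=-3->D; (7,8):dx=+6,dy=-1->D
  (7,9):dx=+3,dy=-12->D; (7,10):dx=+10,dy=-17->D; (8,9):dx=-3,dy=-11->C; (8,10):dx=+4,dy=-16->D
  (9,10):dx=+7,dy=-5->D
Step 2: C = 23, D = 22, total pairs = 45.
Step 3: tau = (C - D)/(n(n-1)/2) = (23 - 22)/45 = 0.022222.
Step 4: Exact two-sided p-value (enumerate n! = 3628800 permutations of y under H0): p = 1.000000.
Step 5: alpha = 0.1. fail to reject H0.

tau_b = 0.0222 (C=23, D=22), p = 1.000000, fail to reject H0.


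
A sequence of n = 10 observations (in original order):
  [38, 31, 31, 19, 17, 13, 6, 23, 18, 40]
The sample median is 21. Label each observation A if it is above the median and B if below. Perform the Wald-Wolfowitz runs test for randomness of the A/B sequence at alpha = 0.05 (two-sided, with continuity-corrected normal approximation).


Step 1: Compute median = 21; label A = above, B = below.
Labels in order: AAABBBBABA  (n_A = 5, n_B = 5)
Step 2: Count runs R = 5.
Step 3: Under H0 (random ordering), E[R] = 2*n_A*n_B/(n_A+n_B) + 1 = 2*5*5/10 + 1 = 6.0000.
        Var[R] = 2*n_A*n_B*(2*n_A*n_B - n_A - n_B) / ((n_A+n_B)^2 * (n_A+n_B-1)) = 2000/900 = 2.2222.
        SD[R] = 1.4907.
Step 4: Continuity-corrected z = (R + 0.5 - E[R]) / SD[R] = (5 + 0.5 - 6.0000) / 1.4907 = -0.3354.
Step 5: Two-sided p-value via normal approximation = 2*(1 - Phi(|z|)) = 0.737316.
Step 6: alpha = 0.05. fail to reject H0.

R = 5, z = -0.3354, p = 0.737316, fail to reject H0.


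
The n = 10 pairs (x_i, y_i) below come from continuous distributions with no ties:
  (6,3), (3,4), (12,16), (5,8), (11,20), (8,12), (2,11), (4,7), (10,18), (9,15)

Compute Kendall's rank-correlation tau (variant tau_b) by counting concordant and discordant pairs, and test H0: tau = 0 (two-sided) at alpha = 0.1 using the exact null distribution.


Step 1: Enumerate the 45 unordered pairs (i,j) with i<j and classify each by sign(x_j-x_i) * sign(y_j-y_i).
  (1,2):dx=-3,dy=+1->D; (1,3):dx=+6,dy=+13->C; (1,4):dx=-1,dy=+5->D; (1,5):dx=+5,dy=+17->C
  (1,6):dx=+2,dy=+9->C; (1,7):dx=-4,dy=+8->D; (1,8):dx=-2,dy=+4->D; (1,9):dx=+4,dy=+15->C
  (1,10):dx=+3,dy=+12->C; (2,3):dx=+9,dy=+12->C; (2,4):dx=+2,dy=+4->C; (2,5):dx=+8,dy=+16->C
  (2,6):dx=+5,dy=+8->C; (2,7):dx=-1,dy=+7->D; (2,8):dx=+1,dy=+3->C; (2,9):dx=+7,dy=+14->C
  (2,10):dx=+6,dy=+11->C; (3,4):dx=-7,dy=-8->C; (3,5):dx=-1,dy=+4->D; (3,6):dx=-4,dy=-4->C
  (3,7):dx=-10,dy=-5->C; (3,8):dx=-8,dy=-9->C; (3,9):dx=-2,dy=+2->D; (3,10):dx=-3,dy=-1->C
  (4,5):dx=+6,dy=+12->C; (4,6):dx=+3,dy=+4->C; (4,7):dx=-3,dy=+3->D; (4,8):dx=-1,dy=-1->C
  (4,9):dx=+5,dy=+10->C; (4,10):dx=+4,dy=+7->C; (5,6):dx=-3,dy=-8->C; (5,7):dx=-9,dy=-9->C
  (5,8):dx=-7,dy=-13->C; (5,9):dx=-1,dy=-2->C; (5,10):dx=-2,dy=-5->C; (6,7):dx=-6,dy=-1->C
  (6,8):dx=-4,dy=-5->C; (6,9):dx=+2,dy=+6->C; (6,10):dx=+1,dy=+3->C; (7,8):dx=+2,dy=-4->D
  (7,9):dx=+8,dy=+7->C; (7,10):dx=+7,dy=+4->C; (8,9):dx=+6,dy=+11->C; (8,10):dx=+5,dy=+8->C
  (9,10):dx=-1,dy=-3->C
Step 2: C = 36, D = 9, total pairs = 45.
Step 3: tau = (C - D)/(n(n-1)/2) = (36 - 9)/45 = 0.600000.
Step 4: Exact two-sided p-value (enumerate n! = 3628800 permutations of y under H0): p = 0.016666.
Step 5: alpha = 0.1. reject H0.

tau_b = 0.6000 (C=36, D=9), p = 0.016666, reject H0.


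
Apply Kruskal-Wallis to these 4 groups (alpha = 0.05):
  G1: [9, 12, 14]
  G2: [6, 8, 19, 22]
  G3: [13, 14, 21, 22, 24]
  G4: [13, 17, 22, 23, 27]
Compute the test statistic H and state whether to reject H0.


Step 1: Combine all N = 17 observations and assign midranks.
sorted (value, group, rank): (6,G2,1), (8,G2,2), (9,G1,3), (12,G1,4), (13,G3,5.5), (13,G4,5.5), (14,G1,7.5), (14,G3,7.5), (17,G4,9), (19,G2,10), (21,G3,11), (22,G2,13), (22,G3,13), (22,G4,13), (23,G4,15), (24,G3,16), (27,G4,17)
Step 2: Sum ranks within each group.
R_1 = 14.5 (n_1 = 3)
R_2 = 26 (n_2 = 4)
R_3 = 53 (n_3 = 5)
R_4 = 59.5 (n_4 = 5)
Step 3: H = 12/(N(N+1)) * sum(R_i^2/n_i) - 3(N+1)
     = 12/(17*18) * (14.5^2/3 + 26^2/4 + 53^2/5 + 59.5^2/5) - 3*18
     = 0.039216 * 1508.93 - 54
     = 5.173856.
Step 4: Ties present; correction factor C = 1 - 36/(17^3 - 17) = 0.992647. Corrected H = 5.173856 / 0.992647 = 5.212181.
Step 5: Under H0, H ~ chi^2(3); p-value = 0.156903.
Step 6: alpha = 0.05. fail to reject H0.

H = 5.2122, df = 3, p = 0.156903, fail to reject H0.


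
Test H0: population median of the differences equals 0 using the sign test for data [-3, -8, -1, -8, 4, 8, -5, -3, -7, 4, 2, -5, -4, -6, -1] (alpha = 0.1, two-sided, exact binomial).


Step 1: Discard zero differences. Original n = 15; n_eff = number of nonzero differences = 15.
Nonzero differences (with sign): -3, -8, -1, -8, +4, +8, -5, -3, -7, +4, +2, -5, -4, -6, -1
Step 2: Count signs: positive = 4, negative = 11.
Step 3: Under H0: P(positive) = 0.5, so the number of positives S ~ Bin(15, 0.5).
Step 4: Two-sided exact p-value = sum of Bin(15,0.5) probabilities at or below the observed probability = 0.118469.
Step 5: alpha = 0.1. fail to reject H0.

n_eff = 15, pos = 4, neg = 11, p = 0.118469, fail to reject H0.


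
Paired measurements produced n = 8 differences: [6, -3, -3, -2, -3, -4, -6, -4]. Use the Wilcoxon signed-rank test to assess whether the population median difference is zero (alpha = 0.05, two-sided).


Step 1: Drop any zero differences (none here) and take |d_i|.
|d| = [6, 3, 3, 2, 3, 4, 6, 4]
Step 2: Midrank |d_i| (ties get averaged ranks).
ranks: |6|->7.5, |3|->3, |3|->3, |2|->1, |3|->3, |4|->5.5, |6|->7.5, |4|->5.5
Step 3: Attach original signs; sum ranks with positive sign and with negative sign.
W+ = 7.5 = 7.5
W- = 3 + 3 + 1 + 3 + 5.5 + 7.5 + 5.5 = 28.5
(Check: W+ + W- = 36 should equal n(n+1)/2 = 36.)
Step 4: Test statistic W = min(W+, W-) = 7.5.
Step 5: Ties in |d|, so use the tie-corrected normal approximation.
        E[W] = n(n+1)/4 = 8*9/4 = 18.
        Tie groups: |d|=3 (t=3), |d|=4 (t=2), |d|=6 (t=2); sum(t^3 - t) = 36.
        Var[W] = n(n+1)(2n+1)/24 - sum(t^3-t)/48 = 1224/24 - 36/48 = 50.25.
        z = (W - E[W]) / sqrt(Var[W]) = (7.5 - 18) / 7.0887 = -1.4812.
        Two-sided p = 2*Phi(z) = 0.138546.
Step 6: alpha = 0.05. fail to reject H0.

W+ = 7.5, W- = 28.5, W = min = 7.5, p = 0.138546, fail to reject H0.


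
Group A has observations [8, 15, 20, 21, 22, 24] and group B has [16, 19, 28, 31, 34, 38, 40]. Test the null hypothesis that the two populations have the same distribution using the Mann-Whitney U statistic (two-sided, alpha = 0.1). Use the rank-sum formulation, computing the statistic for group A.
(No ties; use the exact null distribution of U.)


Step 1: Combine and sort all 13 observations; assign midranks.
sorted (value, group): (8,X), (15,X), (16,Y), (19,Y), (20,X), (21,X), (22,X), (24,X), (28,Y), (31,Y), (34,Y), (38,Y), (40,Y)
ranks: 8->1, 15->2, 16->3, 19->4, 20->5, 21->6, 22->7, 24->8, 28->9, 31->10, 34->11, 38->12, 40->13
Step 2: Rank sum for X: R1 = 1 + 2 + 5 + 6 + 7 + 8 = 29.
Step 3: U_X = R1 - n1(n1+1)/2 = 29 - 6*7/2 = 29 - 21 = 8.
       U_Y = n1*n2 - U_X = 42 - 8 = 34.
Step 4: No ties, so the exact null distribution of U (based on enumerating the C(13,6) = 1716 equally likely rank assignments) gives the two-sided p-value.
Step 5: p-value = 0.073427; compare to alpha = 0.1. reject H0.

U_X = 8, p = 0.073427, reject H0 at alpha = 0.1.


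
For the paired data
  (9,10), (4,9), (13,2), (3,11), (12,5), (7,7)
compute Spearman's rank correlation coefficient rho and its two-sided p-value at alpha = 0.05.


Step 1: Rank x and y separately (midranks; no ties here).
rank(x): 9->4, 4->2, 13->6, 3->1, 12->5, 7->3
rank(y): 10->5, 9->4, 2->1, 11->6, 5->2, 7->3
Step 2: d_i = R_x(i) - R_y(i); compute d_i^2.
  (4-5)^2=1, (2-4)^2=4, (6-1)^2=25, (1-6)^2=25, (5-2)^2=9, (3-3)^2=0
sum(d^2) = 64.
Step 3: rho = 1 - 6*64 / (6*(6^2 - 1)) = 1 - 384/210 = -0.828571.
Step 4: Under H0, t = rho * sqrt((n-2)/(1-rho^2)) = -2.9598 ~ t(4).
Step 5: Two-sided p-value from the t-distribution with 4 df = 0.041563.
Step 6: alpha = 0.05. reject H0.

rho = -0.8286, p = 0.041563, reject H0 at alpha = 0.05.


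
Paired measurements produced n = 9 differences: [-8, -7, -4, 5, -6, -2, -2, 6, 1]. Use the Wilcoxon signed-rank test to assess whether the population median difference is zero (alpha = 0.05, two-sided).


Step 1: Drop any zero differences (none here) and take |d_i|.
|d| = [8, 7, 4, 5, 6, 2, 2, 6, 1]
Step 2: Midrank |d_i| (ties get averaged ranks).
ranks: |8|->9, |7|->8, |4|->4, |5|->5, |6|->6.5, |2|->2.5, |2|->2.5, |6|->6.5, |1|->1
Step 3: Attach original signs; sum ranks with positive sign and with negative sign.
W+ = 5 + 6.5 + 1 = 12.5
W- = 9 + 8 + 4 + 6.5 + 2.5 + 2.5 = 32.5
(Check: W+ + W- = 45 should equal n(n+1)/2 = 45.)
Step 4: Test statistic W = min(W+, W-) = 12.5.
Step 5: Ties in |d|, so use the tie-corrected normal approximation.
        E[W] = n(n+1)/4 = 9*10/4 = 22.5.
        Tie groups: |d|=2 (t=2), |d|=6 (t=2); sum(t^3 - t) = 12.
        Var[W] = n(n+1)(2n+1)/24 - sum(t^3-t)/48 = 1710/24 - 12/48 = 71.
        z = (W - E[W]) / sqrt(Var[W]) = (12.5 - 22.5) / 8.4261 = -1.1868.
        Two-sided p = 2*Phi(z) = 0.235314.
Step 6: alpha = 0.05. fail to reject H0.

W+ = 12.5, W- = 32.5, W = min = 12.5, p = 0.235314, fail to reject H0.


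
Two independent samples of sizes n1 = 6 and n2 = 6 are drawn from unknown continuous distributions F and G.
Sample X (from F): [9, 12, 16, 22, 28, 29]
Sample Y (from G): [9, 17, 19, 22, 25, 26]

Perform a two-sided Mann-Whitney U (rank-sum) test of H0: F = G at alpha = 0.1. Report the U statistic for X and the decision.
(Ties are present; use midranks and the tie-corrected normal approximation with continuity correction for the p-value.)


Step 1: Combine and sort all 12 observations; assign midranks.
sorted (value, group): (9,X), (9,Y), (12,X), (16,X), (17,Y), (19,Y), (22,X), (22,Y), (25,Y), (26,Y), (28,X), (29,X)
ranks: 9->1.5, 9->1.5, 12->3, 16->4, 17->5, 19->6, 22->7.5, 22->7.5, 25->9, 26->10, 28->11, 29->12
Step 2: Rank sum for X: R1 = 1.5 + 3 + 4 + 7.5 + 11 + 12 = 39.
Step 3: U_X = R1 - n1(n1+1)/2 = 39 - 6*7/2 = 39 - 21 = 18.
       U_Y = n1*n2 - U_X = 36 - 18 = 18.
Step 4: Ties are present, so use the tie-corrected normal approximation (with continuity correction) for the p-value.
Step 5: p-value = 1.000000; compare to alpha = 0.1. fail to reject H0.

U_X = 18, p = 1.000000, fail to reject H0 at alpha = 0.1.


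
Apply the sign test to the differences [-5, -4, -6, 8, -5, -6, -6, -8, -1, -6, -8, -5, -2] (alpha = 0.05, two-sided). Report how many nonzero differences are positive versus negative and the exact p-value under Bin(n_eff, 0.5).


Step 1: Discard zero differences. Original n = 13; n_eff = number of nonzero differences = 13.
Nonzero differences (with sign): -5, -4, -6, +8, -5, -6, -6, -8, -1, -6, -8, -5, -2
Step 2: Count signs: positive = 1, negative = 12.
Step 3: Under H0: P(positive) = 0.5, so the number of positives S ~ Bin(13, 0.5).
Step 4: Two-sided exact p-value = sum of Bin(13,0.5) probabilities at or below the observed probability = 0.003418.
Step 5: alpha = 0.05. reject H0.

n_eff = 13, pos = 1, neg = 12, p = 0.003418, reject H0.


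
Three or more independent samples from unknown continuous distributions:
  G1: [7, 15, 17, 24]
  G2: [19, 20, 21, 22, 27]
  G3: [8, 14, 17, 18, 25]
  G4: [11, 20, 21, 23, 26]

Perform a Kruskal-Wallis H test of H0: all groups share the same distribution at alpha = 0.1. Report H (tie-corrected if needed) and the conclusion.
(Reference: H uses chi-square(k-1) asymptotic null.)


Step 1: Combine all N = 19 observations and assign midranks.
sorted (value, group, rank): (7,G1,1), (8,G3,2), (11,G4,3), (14,G3,4), (15,G1,5), (17,G1,6.5), (17,G3,6.5), (18,G3,8), (19,G2,9), (20,G2,10.5), (20,G4,10.5), (21,G2,12.5), (21,G4,12.5), (22,G2,14), (23,G4,15), (24,G1,16), (25,G3,17), (26,G4,18), (27,G2,19)
Step 2: Sum ranks within each group.
R_1 = 28.5 (n_1 = 4)
R_2 = 65 (n_2 = 5)
R_3 = 37.5 (n_3 = 5)
R_4 = 59 (n_4 = 5)
Step 3: H = 12/(N(N+1)) * sum(R_i^2/n_i) - 3(N+1)
     = 12/(19*20) * (28.5^2/4 + 65^2/5 + 37.5^2/5 + 59^2/5) - 3*20
     = 0.031579 * 2025.51 - 60
     = 3.963553.
Step 4: Ties present; correction factor C = 1 - 18/(19^3 - 19) = 0.997368. Corrected H = 3.963553 / 0.997368 = 3.974011.
Step 5: Under H0, H ~ chi^2(3); p-value = 0.264284.
Step 6: alpha = 0.1. fail to reject H0.

H = 3.9740, df = 3, p = 0.264284, fail to reject H0.


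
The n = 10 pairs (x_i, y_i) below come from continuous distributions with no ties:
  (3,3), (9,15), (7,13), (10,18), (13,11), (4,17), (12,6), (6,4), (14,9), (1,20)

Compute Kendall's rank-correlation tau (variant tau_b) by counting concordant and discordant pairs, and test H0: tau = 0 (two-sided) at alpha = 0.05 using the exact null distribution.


Step 1: Enumerate the 45 unordered pairs (i,j) with i<j and classify each by sign(x_j-x_i) * sign(y_j-y_i).
  (1,2):dx=+6,dy=+12->C; (1,3):dx=+4,dy=+10->C; (1,4):dx=+7,dy=+15->C; (1,5):dx=+10,dy=+8->C
  (1,6):dx=+1,dy=+14->C; (1,7):dx=+9,dy=+3->C; (1,8):dx=+3,dy=+1->C; (1,9):dx=+11,dy=+6->C
  (1,10):dx=-2,dy=+17->D; (2,3):dx=-2,dy=-2->C; (2,4):dx=+1,dy=+3->C; (2,5):dx=+4,dy=-4->D
  (2,6):dx=-5,dy=+2->D; (2,7):dx=+3,dy=-9->D; (2,8):dx=-3,dy=-11->C; (2,9):dx=+5,dy=-6->D
  (2,10):dx=-8,dy=+5->D; (3,4):dx=+3,dy=+5->C; (3,5):dx=+6,dy=-2->D; (3,6):dx=-3,dy=+4->D
  (3,7):dx=+5,dy=-7->D; (3,8):dx=-1,dy=-9->C; (3,9):dx=+7,dy=-4->D; (3,10):dx=-6,dy=+7->D
  (4,5):dx=+3,dy=-7->D; (4,6):dx=-6,dy=-1->C; (4,7):dx=+2,dy=-12->D; (4,8):dx=-4,dy=-14->C
  (4,9):dx=+4,dy=-9->D; (4,10):dx=-9,dy=+2->D; (5,6):dx=-9,dy=+6->D; (5,7):dx=-1,dy=-5->C
  (5,8):dx=-7,dy=-7->C; (5,9):dx=+1,dy=-2->D; (5,10):dx=-12,dy=+9->D; (6,7):dx=+8,dy=-11->D
  (6,8):dx=+2,dy=-13->D; (6,9):dx=+10,dy=-8->D; (6,10):dx=-3,dy=+3->D; (7,8):dx=-6,dy=-2->C
  (7,9):dx=+2,dy=+3->C; (7,10):dx=-11,dy=+14->D; (8,9):dx=+8,dy=+5->C; (8,10):dx=-5,dy=+16->D
  (9,10):dx=-13,dy=+11->D
Step 2: C = 20, D = 25, total pairs = 45.
Step 3: tau = (C - D)/(n(n-1)/2) = (20 - 25)/45 = -0.111111.
Step 4: Exact two-sided p-value (enumerate n! = 3628800 permutations of y under H0): p = 0.727490.
Step 5: alpha = 0.05. fail to reject H0.

tau_b = -0.1111 (C=20, D=25), p = 0.727490, fail to reject H0.


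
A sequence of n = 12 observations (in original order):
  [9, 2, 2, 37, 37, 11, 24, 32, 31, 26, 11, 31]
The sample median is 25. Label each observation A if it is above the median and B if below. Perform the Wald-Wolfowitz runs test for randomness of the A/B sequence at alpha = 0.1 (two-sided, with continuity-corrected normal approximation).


Step 1: Compute median = 25; label A = above, B = below.
Labels in order: BBBAABBAAABA  (n_A = 6, n_B = 6)
Step 2: Count runs R = 6.
Step 3: Under H0 (random ordering), E[R] = 2*n_A*n_B/(n_A+n_B) + 1 = 2*6*6/12 + 1 = 7.0000.
        Var[R] = 2*n_A*n_B*(2*n_A*n_B - n_A - n_B) / ((n_A+n_B)^2 * (n_A+n_B-1)) = 4320/1584 = 2.7273.
        SD[R] = 1.6514.
Step 4: Continuity-corrected z = (R + 0.5 - E[R]) / SD[R] = (6 + 0.5 - 7.0000) / 1.6514 = -0.3028.
Step 5: Two-sided p-value via normal approximation = 2*(1 - Phi(|z|)) = 0.762069.
Step 6: alpha = 0.1. fail to reject H0.

R = 6, z = -0.3028, p = 0.762069, fail to reject H0.


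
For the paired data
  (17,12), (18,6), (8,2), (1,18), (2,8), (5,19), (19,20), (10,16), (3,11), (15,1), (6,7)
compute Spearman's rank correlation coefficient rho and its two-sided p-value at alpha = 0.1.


Step 1: Rank x and y separately (midranks; no ties here).
rank(x): 17->9, 18->10, 8->6, 1->1, 2->2, 5->4, 19->11, 10->7, 3->3, 15->8, 6->5
rank(y): 12->7, 6->3, 2->2, 18->9, 8->5, 19->10, 20->11, 16->8, 11->6, 1->1, 7->4
Step 2: d_i = R_x(i) - R_y(i); compute d_i^2.
  (9-7)^2=4, (10-3)^2=49, (6-2)^2=16, (1-9)^2=64, (2-5)^2=9, (4-10)^2=36, (11-11)^2=0, (7-8)^2=1, (3-6)^2=9, (8-1)^2=49, (5-4)^2=1
sum(d^2) = 238.
Step 3: rho = 1 - 6*238 / (11*(11^2 - 1)) = 1 - 1428/1320 = -0.081818.
Step 4: Under H0, t = rho * sqrt((n-2)/(1-rho^2)) = -0.2463 ~ t(9).
Step 5: Two-sided p-value from the t-distribution with 9 df = 0.810990.
Step 6: alpha = 0.1. fail to reject H0.

rho = -0.0818, p = 0.810990, fail to reject H0 at alpha = 0.1.


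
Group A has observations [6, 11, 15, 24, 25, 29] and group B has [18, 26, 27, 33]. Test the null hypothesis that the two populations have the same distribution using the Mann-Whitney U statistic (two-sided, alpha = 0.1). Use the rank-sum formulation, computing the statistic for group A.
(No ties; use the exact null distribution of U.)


Step 1: Combine and sort all 10 observations; assign midranks.
sorted (value, group): (6,X), (11,X), (15,X), (18,Y), (24,X), (25,X), (26,Y), (27,Y), (29,X), (33,Y)
ranks: 6->1, 11->2, 15->3, 18->4, 24->5, 25->6, 26->7, 27->8, 29->9, 33->10
Step 2: Rank sum for X: R1 = 1 + 2 + 3 + 5 + 6 + 9 = 26.
Step 3: U_X = R1 - n1(n1+1)/2 = 26 - 6*7/2 = 26 - 21 = 5.
       U_Y = n1*n2 - U_X = 24 - 5 = 19.
Step 4: No ties, so the exact null distribution of U (based on enumerating the C(10,6) = 210 equally likely rank assignments) gives the two-sided p-value.
Step 5: p-value = 0.171429; compare to alpha = 0.1. fail to reject H0.

U_X = 5, p = 0.171429, fail to reject H0 at alpha = 0.1.


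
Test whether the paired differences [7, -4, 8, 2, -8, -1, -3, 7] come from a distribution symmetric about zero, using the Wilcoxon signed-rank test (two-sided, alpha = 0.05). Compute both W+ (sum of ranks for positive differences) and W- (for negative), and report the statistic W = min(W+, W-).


Step 1: Drop any zero differences (none here) and take |d_i|.
|d| = [7, 4, 8, 2, 8, 1, 3, 7]
Step 2: Midrank |d_i| (ties get averaged ranks).
ranks: |7|->5.5, |4|->4, |8|->7.5, |2|->2, |8|->7.5, |1|->1, |3|->3, |7|->5.5
Step 3: Attach original signs; sum ranks with positive sign and with negative sign.
W+ = 5.5 + 7.5 + 2 + 5.5 = 20.5
W- = 4 + 7.5 + 1 + 3 = 15.5
(Check: W+ + W- = 36 should equal n(n+1)/2 = 36.)
Step 4: Test statistic W = min(W+, W-) = 15.5.
Step 5: Ties in |d|, so use the tie-corrected normal approximation.
        E[W] = n(n+1)/4 = 8*9/4 = 18.
        Tie groups: |d|=7 (t=2), |d|=8 (t=2); sum(t^3 - t) = 12.
        Var[W] = n(n+1)(2n+1)/24 - sum(t^3-t)/48 = 1224/24 - 12/48 = 50.75.
        z = (W - E[W]) / sqrt(Var[W]) = (15.5 - 18) / 7.1239 = -0.3509.
        Two-sided p = 2*Phi(z) = 0.725640.
Step 6: alpha = 0.05. fail to reject H0.

W+ = 20.5, W- = 15.5, W = min = 15.5, p = 0.725640, fail to reject H0.


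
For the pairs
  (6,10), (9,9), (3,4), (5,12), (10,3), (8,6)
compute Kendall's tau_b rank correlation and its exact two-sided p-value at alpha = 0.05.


Step 1: Enumerate the 15 unordered pairs (i,j) with i<j and classify each by sign(x_j-x_i) * sign(y_j-y_i).
  (1,2):dx=+3,dy=-1->D; (1,3):dx=-3,dy=-6->C; (1,4):dx=-1,dy=+2->D; (1,5):dx=+4,dy=-7->D
  (1,6):dx=+2,dy=-4->D; (2,3):dx=-6,dy=-5->C; (2,4):dx=-4,dy=+3->D; (2,5):dx=+1,dy=-6->D
  (2,6):dx=-1,dy=-3->C; (3,4):dx=+2,dy=+8->C; (3,5):dx=+7,dy=-1->D; (3,6):dx=+5,dy=+2->C
  (4,5):dx=+5,dy=-9->D; (4,6):dx=+3,dy=-6->D; (5,6):dx=-2,dy=+3->D
Step 2: C = 5, D = 10, total pairs = 15.
Step 3: tau = (C - D)/(n(n-1)/2) = (5 - 10)/15 = -0.333333.
Step 4: Exact two-sided p-value (enumerate n! = 720 permutations of y under H0): p = 0.469444.
Step 5: alpha = 0.05. fail to reject H0.

tau_b = -0.3333 (C=5, D=10), p = 0.469444, fail to reject H0.


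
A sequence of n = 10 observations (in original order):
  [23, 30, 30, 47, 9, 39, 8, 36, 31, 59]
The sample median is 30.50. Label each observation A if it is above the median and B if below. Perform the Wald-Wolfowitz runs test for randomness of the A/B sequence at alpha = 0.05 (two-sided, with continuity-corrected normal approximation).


Step 1: Compute median = 30.50; label A = above, B = below.
Labels in order: BBBABABAAA  (n_A = 5, n_B = 5)
Step 2: Count runs R = 6.
Step 3: Under H0 (random ordering), E[R] = 2*n_A*n_B/(n_A+n_B) + 1 = 2*5*5/10 + 1 = 6.0000.
        Var[R] = 2*n_A*n_B*(2*n_A*n_B - n_A - n_B) / ((n_A+n_B)^2 * (n_A+n_B-1)) = 2000/900 = 2.2222.
        SD[R] = 1.4907.
Step 4: R = E[R], so z = 0 with no continuity correction.
Step 5: Two-sided p-value via normal approximation = 2*(1 - Phi(|z|)) = 1.000000.
Step 6: alpha = 0.05. fail to reject H0.

R = 6, z = 0.0000, p = 1.000000, fail to reject H0.


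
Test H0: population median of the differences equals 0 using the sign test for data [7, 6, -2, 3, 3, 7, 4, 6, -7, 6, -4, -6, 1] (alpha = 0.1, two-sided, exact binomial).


Step 1: Discard zero differences. Original n = 13; n_eff = number of nonzero differences = 13.
Nonzero differences (with sign): +7, +6, -2, +3, +3, +7, +4, +6, -7, +6, -4, -6, +1
Step 2: Count signs: positive = 9, negative = 4.
Step 3: Under H0: P(positive) = 0.5, so the number of positives S ~ Bin(13, 0.5).
Step 4: Two-sided exact p-value = sum of Bin(13,0.5) probabilities at or below the observed probability = 0.266846.
Step 5: alpha = 0.1. fail to reject H0.

n_eff = 13, pos = 9, neg = 4, p = 0.266846, fail to reject H0.


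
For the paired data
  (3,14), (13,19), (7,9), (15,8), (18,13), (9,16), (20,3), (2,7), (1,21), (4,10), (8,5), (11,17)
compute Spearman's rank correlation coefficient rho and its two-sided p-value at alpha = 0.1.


Step 1: Rank x and y separately (midranks; no ties here).
rank(x): 3->3, 13->9, 7->5, 15->10, 18->11, 9->7, 20->12, 2->2, 1->1, 4->4, 8->6, 11->8
rank(y): 14->8, 19->11, 9->5, 8->4, 13->7, 16->9, 3->1, 7->3, 21->12, 10->6, 5->2, 17->10
Step 2: d_i = R_x(i) - R_y(i); compute d_i^2.
  (3-8)^2=25, (9-11)^2=4, (5-5)^2=0, (10-4)^2=36, (11-7)^2=16, (7-9)^2=4, (12-1)^2=121, (2-3)^2=1, (1-12)^2=121, (4-6)^2=4, (6-2)^2=16, (8-10)^2=4
sum(d^2) = 352.
Step 3: rho = 1 - 6*352 / (12*(12^2 - 1)) = 1 - 2112/1716 = -0.230769.
Step 4: Under H0, t = rho * sqrt((n-2)/(1-rho^2)) = -0.7500 ~ t(10).
Step 5: Two-sided p-value from the t-distribution with 10 df = 0.470532.
Step 6: alpha = 0.1. fail to reject H0.

rho = -0.2308, p = 0.470532, fail to reject H0 at alpha = 0.1.


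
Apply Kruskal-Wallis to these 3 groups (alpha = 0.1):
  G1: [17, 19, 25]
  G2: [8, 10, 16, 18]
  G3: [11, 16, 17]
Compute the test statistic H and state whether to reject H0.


Step 1: Combine all N = 10 observations and assign midranks.
sorted (value, group, rank): (8,G2,1), (10,G2,2), (11,G3,3), (16,G2,4.5), (16,G3,4.5), (17,G1,6.5), (17,G3,6.5), (18,G2,8), (19,G1,9), (25,G1,10)
Step 2: Sum ranks within each group.
R_1 = 25.5 (n_1 = 3)
R_2 = 15.5 (n_2 = 4)
R_3 = 14 (n_3 = 3)
Step 3: H = 12/(N(N+1)) * sum(R_i^2/n_i) - 3(N+1)
     = 12/(10*11) * (25.5^2/3 + 15.5^2/4 + 14^2/3) - 3*11
     = 0.109091 * 342.146 - 33
     = 4.325000.
Step 4: Ties present; correction factor C = 1 - 12/(10^3 - 10) = 0.987879. Corrected H = 4.325000 / 0.987879 = 4.378067.
Step 5: Under H0, H ~ chi^2(2); p-value = 0.112025.
Step 6: alpha = 0.1. fail to reject H0.

H = 4.3781, df = 2, p = 0.112025, fail to reject H0.


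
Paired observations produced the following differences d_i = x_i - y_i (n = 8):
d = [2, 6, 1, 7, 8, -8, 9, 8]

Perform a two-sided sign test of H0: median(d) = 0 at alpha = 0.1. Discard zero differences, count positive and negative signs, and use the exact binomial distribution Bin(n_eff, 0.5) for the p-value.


Step 1: Discard zero differences. Original n = 8; n_eff = number of nonzero differences = 8.
Nonzero differences (with sign): +2, +6, +1, +7, +8, -8, +9, +8
Step 2: Count signs: positive = 7, negative = 1.
Step 3: Under H0: P(positive) = 0.5, so the number of positives S ~ Bin(8, 0.5).
Step 4: Two-sided exact p-value = sum of Bin(8,0.5) probabilities at or below the observed probability = 0.070312.
Step 5: alpha = 0.1. reject H0.

n_eff = 8, pos = 7, neg = 1, p = 0.070312, reject H0.


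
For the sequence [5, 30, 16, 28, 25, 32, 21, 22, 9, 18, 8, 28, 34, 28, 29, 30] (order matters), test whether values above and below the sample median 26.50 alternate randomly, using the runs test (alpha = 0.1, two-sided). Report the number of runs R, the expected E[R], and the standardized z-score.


Step 1: Compute median = 26.50; label A = above, B = below.
Labels in order: BABABABBBBBAAAAA  (n_A = 8, n_B = 8)
Step 2: Count runs R = 8.
Step 3: Under H0 (random ordering), E[R] = 2*n_A*n_B/(n_A+n_B) + 1 = 2*8*8/16 + 1 = 9.0000.
        Var[R] = 2*n_A*n_B*(2*n_A*n_B - n_A - n_B) / ((n_A+n_B)^2 * (n_A+n_B-1)) = 14336/3840 = 3.7333.
        SD[R] = 1.9322.
Step 4: Continuity-corrected z = (R + 0.5 - E[R]) / SD[R] = (8 + 0.5 - 9.0000) / 1.9322 = -0.2588.
Step 5: Two-sided p-value via normal approximation = 2*(1 - Phi(|z|)) = 0.795809.
Step 6: alpha = 0.1. fail to reject H0.

R = 8, z = -0.2588, p = 0.795809, fail to reject H0.


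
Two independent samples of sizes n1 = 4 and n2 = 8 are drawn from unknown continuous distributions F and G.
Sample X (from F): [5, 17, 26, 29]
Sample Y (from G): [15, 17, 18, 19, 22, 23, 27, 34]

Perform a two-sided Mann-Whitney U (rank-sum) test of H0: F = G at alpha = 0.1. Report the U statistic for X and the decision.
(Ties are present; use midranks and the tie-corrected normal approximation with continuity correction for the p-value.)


Step 1: Combine and sort all 12 observations; assign midranks.
sorted (value, group): (5,X), (15,Y), (17,X), (17,Y), (18,Y), (19,Y), (22,Y), (23,Y), (26,X), (27,Y), (29,X), (34,Y)
ranks: 5->1, 15->2, 17->3.5, 17->3.5, 18->5, 19->6, 22->7, 23->8, 26->9, 27->10, 29->11, 34->12
Step 2: Rank sum for X: R1 = 1 + 3.5 + 9 + 11 = 24.5.
Step 3: U_X = R1 - n1(n1+1)/2 = 24.5 - 4*5/2 = 24.5 - 10 = 14.5.
       U_Y = n1*n2 - U_X = 32 - 14.5 = 17.5.
Step 4: Ties are present, so use the tie-corrected normal approximation (with continuity correction) for the p-value.
Step 5: p-value = 0.864901; compare to alpha = 0.1. fail to reject H0.

U_X = 14.5, p = 0.864901, fail to reject H0 at alpha = 0.1.


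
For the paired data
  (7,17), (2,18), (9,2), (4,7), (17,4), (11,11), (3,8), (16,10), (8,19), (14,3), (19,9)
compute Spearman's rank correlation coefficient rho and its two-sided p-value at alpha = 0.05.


Step 1: Rank x and y separately (midranks; no ties here).
rank(x): 7->4, 2->1, 9->6, 4->3, 17->10, 11->7, 3->2, 16->9, 8->5, 14->8, 19->11
rank(y): 17->9, 18->10, 2->1, 7->4, 4->3, 11->8, 8->5, 10->7, 19->11, 3->2, 9->6
Step 2: d_i = R_x(i) - R_y(i); compute d_i^2.
  (4-9)^2=25, (1-10)^2=81, (6-1)^2=25, (3-4)^2=1, (10-3)^2=49, (7-8)^2=1, (2-5)^2=9, (9-7)^2=4, (5-11)^2=36, (8-2)^2=36, (11-6)^2=25
sum(d^2) = 292.
Step 3: rho = 1 - 6*292 / (11*(11^2 - 1)) = 1 - 1752/1320 = -0.327273.
Step 4: Under H0, t = rho * sqrt((n-2)/(1-rho^2)) = -1.0390 ~ t(9).
Step 5: Two-sided p-value from the t-distribution with 9 df = 0.325895.
Step 6: alpha = 0.05. fail to reject H0.

rho = -0.3273, p = 0.325895, fail to reject H0 at alpha = 0.05.


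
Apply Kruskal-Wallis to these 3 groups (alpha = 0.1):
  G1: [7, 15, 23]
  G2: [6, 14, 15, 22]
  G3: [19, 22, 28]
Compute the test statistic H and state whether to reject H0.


Step 1: Combine all N = 10 observations and assign midranks.
sorted (value, group, rank): (6,G2,1), (7,G1,2), (14,G2,3), (15,G1,4.5), (15,G2,4.5), (19,G3,6), (22,G2,7.5), (22,G3,7.5), (23,G1,9), (28,G3,10)
Step 2: Sum ranks within each group.
R_1 = 15.5 (n_1 = 3)
R_2 = 16 (n_2 = 4)
R_3 = 23.5 (n_3 = 3)
Step 3: H = 12/(N(N+1)) * sum(R_i^2/n_i) - 3(N+1)
     = 12/(10*11) * (15.5^2/3 + 16^2/4 + 23.5^2/3) - 3*11
     = 0.109091 * 328.167 - 33
     = 2.800000.
Step 4: Ties present; correction factor C = 1 - 12/(10^3 - 10) = 0.987879. Corrected H = 2.800000 / 0.987879 = 2.834356.
Step 5: Under H0, H ~ chi^2(2); p-value = 0.242397.
Step 6: alpha = 0.1. fail to reject H0.

H = 2.8344, df = 2, p = 0.242397, fail to reject H0.


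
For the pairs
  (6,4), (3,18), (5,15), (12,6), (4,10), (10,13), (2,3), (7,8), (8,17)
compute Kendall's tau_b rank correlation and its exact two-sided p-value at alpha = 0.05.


Step 1: Enumerate the 36 unordered pairs (i,j) with i<j and classify each by sign(x_j-x_i) * sign(y_j-y_i).
  (1,2):dx=-3,dy=+14->D; (1,3):dx=-1,dy=+11->D; (1,4):dx=+6,dy=+2->C; (1,5):dx=-2,dy=+6->D
  (1,6):dx=+4,dy=+9->C; (1,7):dx=-4,dy=-1->C; (1,8):dx=+1,dy=+4->C; (1,9):dx=+2,dy=+13->C
  (2,3):dx=+2,dy=-3->D; (2,4):dx=+9,dy=-12->D; (2,5):dx=+1,dy=-8->D; (2,6):dx=+7,dy=-5->D
  (2,7):dx=-1,dy=-15->C; (2,8):dx=+4,dy=-10->D; (2,9):dx=+5,dy=-1->D; (3,4):dx=+7,dy=-9->D
  (3,5):dx=-1,dy=-5->C; (3,6):dx=+5,dy=-2->D; (3,7):dx=-3,dy=-12->C; (3,8):dx=+2,dy=-7->D
  (3,9):dx=+3,dy=+2->C; (4,5):dx=-8,dy=+4->D; (4,6):dx=-2,dy=+7->D; (4,7):dx=-10,dy=-3->C
  (4,8):dx=-5,dy=+2->D; (4,9):dx=-4,dy=+11->D; (5,6):dx=+6,dy=+3->C; (5,7):dx=-2,dy=-7->C
  (5,8):dx=+3,dy=-2->D; (5,9):dx=+4,dy=+7->C; (6,7):dx=-8,dy=-10->C; (6,8):dx=-3,dy=-5->C
  (6,9):dx=-2,dy=+4->D; (7,8):dx=+5,dy=+5->C; (7,9):dx=+6,dy=+14->C; (8,9):dx=+1,dy=+9->C
Step 2: C = 18, D = 18, total pairs = 36.
Step 3: tau = (C - D)/(n(n-1)/2) = (18 - 18)/36 = 0.000000.
Step 4: Exact two-sided p-value (enumerate n! = 362880 permutations of y under H0): p = 1.000000.
Step 5: alpha = 0.05. fail to reject H0.

tau_b = 0.0000 (C=18, D=18), p = 1.000000, fail to reject H0.


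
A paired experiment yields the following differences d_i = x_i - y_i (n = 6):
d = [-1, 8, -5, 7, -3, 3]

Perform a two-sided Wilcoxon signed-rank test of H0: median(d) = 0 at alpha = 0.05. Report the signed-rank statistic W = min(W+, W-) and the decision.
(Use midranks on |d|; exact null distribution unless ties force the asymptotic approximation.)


Step 1: Drop any zero differences (none here) and take |d_i|.
|d| = [1, 8, 5, 7, 3, 3]
Step 2: Midrank |d_i| (ties get averaged ranks).
ranks: |1|->1, |8|->6, |5|->4, |7|->5, |3|->2.5, |3|->2.5
Step 3: Attach original signs; sum ranks with positive sign and with negative sign.
W+ = 6 + 5 + 2.5 = 13.5
W- = 1 + 4 + 2.5 = 7.5
(Check: W+ + W- = 21 should equal n(n+1)/2 = 21.)
Step 4: Test statistic W = min(W+, W-) = 7.5.
Step 5: Ties in |d|, so use the tie-corrected normal approximation.
        E[W] = n(n+1)/4 = 6*7/4 = 10.5.
        Tie groups: |d|=3 (t=2); sum(t^3 - t) = 6.
        Var[W] = n(n+1)(2n+1)/24 - sum(t^3-t)/48 = 546/24 - 6/48 = 22.625.
        z = (W - E[W]) / sqrt(Var[W]) = (7.5 - 10.5) / 4.7566 = -0.6307.
        Two-sided p = 2*Phi(z) = 0.528233.
Step 6: alpha = 0.05. fail to reject H0.

W+ = 13.5, W- = 7.5, W = min = 7.5, p = 0.528233, fail to reject H0.


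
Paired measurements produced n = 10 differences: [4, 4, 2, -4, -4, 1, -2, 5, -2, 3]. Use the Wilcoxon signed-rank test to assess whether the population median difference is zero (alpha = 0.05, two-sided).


Step 1: Drop any zero differences (none here) and take |d_i|.
|d| = [4, 4, 2, 4, 4, 1, 2, 5, 2, 3]
Step 2: Midrank |d_i| (ties get averaged ranks).
ranks: |4|->7.5, |4|->7.5, |2|->3, |4|->7.5, |4|->7.5, |1|->1, |2|->3, |5|->10, |2|->3, |3|->5
Step 3: Attach original signs; sum ranks with positive sign and with negative sign.
W+ = 7.5 + 7.5 + 3 + 1 + 10 + 5 = 34
W- = 7.5 + 7.5 + 3 + 3 = 21
(Check: W+ + W- = 55 should equal n(n+1)/2 = 55.)
Step 4: Test statistic W = min(W+, W-) = 21.
Step 5: Ties in |d|, so use the tie-corrected normal approximation.
        E[W] = n(n+1)/4 = 10*11/4 = 27.5.
        Tie groups: |d|=2 (t=3), |d|=4 (t=4); sum(t^3 - t) = 84.
        Var[W] = n(n+1)(2n+1)/24 - sum(t^3-t)/48 = 2310/24 - 84/48 = 94.5.
        z = (W - E[W]) / sqrt(Var[W]) = (21 - 27.5) / 9.7211 = -0.6686.
        Two-sided p = 2*Phi(z) = 0.503720.
Step 6: alpha = 0.05. fail to reject H0.

W+ = 34, W- = 21, W = min = 21, p = 0.503720, fail to reject H0.


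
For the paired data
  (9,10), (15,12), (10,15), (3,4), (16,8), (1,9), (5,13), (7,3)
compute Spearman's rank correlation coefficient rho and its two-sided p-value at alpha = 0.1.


Step 1: Rank x and y separately (midranks; no ties here).
rank(x): 9->5, 15->7, 10->6, 3->2, 16->8, 1->1, 5->3, 7->4
rank(y): 10->5, 12->6, 15->8, 4->2, 8->3, 9->4, 13->7, 3->1
Step 2: d_i = R_x(i) - R_y(i); compute d_i^2.
  (5-5)^2=0, (7-6)^2=1, (6-8)^2=4, (2-2)^2=0, (8-3)^2=25, (1-4)^2=9, (3-7)^2=16, (4-1)^2=9
sum(d^2) = 64.
Step 3: rho = 1 - 6*64 / (8*(8^2 - 1)) = 1 - 384/504 = 0.238095.
Step 4: Under H0, t = rho * sqrt((n-2)/(1-rho^2)) = 0.6005 ~ t(6).
Step 5: Two-sided p-value from the t-distribution with 6 df = 0.570156.
Step 6: alpha = 0.1. fail to reject H0.

rho = 0.2381, p = 0.570156, fail to reject H0 at alpha = 0.1.


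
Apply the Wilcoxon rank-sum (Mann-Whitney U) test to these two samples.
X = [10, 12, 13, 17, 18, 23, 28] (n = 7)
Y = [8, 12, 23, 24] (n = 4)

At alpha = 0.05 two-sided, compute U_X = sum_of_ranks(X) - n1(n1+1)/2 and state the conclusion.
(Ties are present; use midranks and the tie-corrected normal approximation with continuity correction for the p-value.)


Step 1: Combine and sort all 11 observations; assign midranks.
sorted (value, group): (8,Y), (10,X), (12,X), (12,Y), (13,X), (17,X), (18,X), (23,X), (23,Y), (24,Y), (28,X)
ranks: 8->1, 10->2, 12->3.5, 12->3.5, 13->5, 17->6, 18->7, 23->8.5, 23->8.5, 24->10, 28->11
Step 2: Rank sum for X: R1 = 2 + 3.5 + 5 + 6 + 7 + 8.5 + 11 = 43.
Step 3: U_X = R1 - n1(n1+1)/2 = 43 - 7*8/2 = 43 - 28 = 15.
       U_Y = n1*n2 - U_X = 28 - 15 = 13.
Step 4: Ties are present, so use the tie-corrected normal approximation (with continuity correction) for the p-value.
Step 5: p-value = 0.924376; compare to alpha = 0.05. fail to reject H0.

U_X = 15, p = 0.924376, fail to reject H0 at alpha = 0.05.


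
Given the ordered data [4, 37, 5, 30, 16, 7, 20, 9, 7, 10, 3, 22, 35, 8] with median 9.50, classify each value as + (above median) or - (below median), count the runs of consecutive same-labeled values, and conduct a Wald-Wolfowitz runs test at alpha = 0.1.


Step 1: Compute median = 9.50; label A = above, B = below.
Labels in order: BABAABABBABAAB  (n_A = 7, n_B = 7)
Step 2: Count runs R = 11.
Step 3: Under H0 (random ordering), E[R] = 2*n_A*n_B/(n_A+n_B) + 1 = 2*7*7/14 + 1 = 8.0000.
        Var[R] = 2*n_A*n_B*(2*n_A*n_B - n_A - n_B) / ((n_A+n_B)^2 * (n_A+n_B-1)) = 8232/2548 = 3.2308.
        SD[R] = 1.7974.
Step 4: Continuity-corrected z = (R - 0.5 - E[R]) / SD[R] = (11 - 0.5 - 8.0000) / 1.7974 = 1.3909.
Step 5: Two-sided p-value via normal approximation = 2*(1 - Phi(|z|)) = 0.164264.
Step 6: alpha = 0.1. fail to reject H0.

R = 11, z = 1.3909, p = 0.164264, fail to reject H0.
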